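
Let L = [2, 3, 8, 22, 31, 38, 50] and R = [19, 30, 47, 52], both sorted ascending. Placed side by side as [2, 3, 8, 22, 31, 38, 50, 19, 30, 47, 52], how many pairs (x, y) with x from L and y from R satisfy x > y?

8

For each element r of the right run, count left-run elements greater than r:
r = 19: 22, 31, 38, 50 → 4
r = 30: 31, 38, 50 → 3
r = 47: 50 → 1
r = 52: none → 0
Cross-inversions: 4 + 3 + 1 + 0 = 8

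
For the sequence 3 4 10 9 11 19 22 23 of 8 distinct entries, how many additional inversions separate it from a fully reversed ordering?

Maximum inversions for 8 distinct elements is C(8, 2) = 8·7/2 = 28.
Current inversions — for each element, count later smaller elements:
3: 0
4: 0
10: 1
9: 0
11: 0
19: 0
22: 0
23: 0
Current total: 0 + 0 + 1 + 0 + 0 + 0 + 0 + 0 = 1
Shortfall: 28 − 1 = 27

27 inversions short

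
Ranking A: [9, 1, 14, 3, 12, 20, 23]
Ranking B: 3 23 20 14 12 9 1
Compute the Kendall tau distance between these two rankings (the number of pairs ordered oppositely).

Assign each item its position (1..7) in the first ordering, then rewrite the second ordering as that position sequence:
positions: 9→1, 1→2, 14→3, 3→4, 12→5, 20→6, 23→7
second ordering as positions: [4, 7, 6, 3, 5, 1, 2]
Discordant pairs = inversions in this position sequence.
4: 3, 1, 2 → 3
7: 6, 3, 5, 1, 2 → 5
6: 3, 5, 1, 2 → 4
3: 1, 2 → 2
5: 1, 2 → 2
1: 0
2: 0
Total: 3 + 5 + 4 + 2 + 2 + 0 + 0 = 16

16 discordant pairs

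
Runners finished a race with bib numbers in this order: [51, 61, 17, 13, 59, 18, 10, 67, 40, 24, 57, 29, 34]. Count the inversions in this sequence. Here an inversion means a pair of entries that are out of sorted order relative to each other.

For each element, count later entries that are smaller:
51: 8
61: 10
17: 2
13: 1
59: 7
18: 1
10: 0
67: 5
40: 3
24: 0
57: 2
29: 0
34: 0
Sum: 8 + 10 + 2 + 1 + 7 + 1 + 0 + 5 + 3 + 0 + 2 + 0 + 0 = 39

39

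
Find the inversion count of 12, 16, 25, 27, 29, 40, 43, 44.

Sweep left to right; for each value list the smaller values that follow it:
12 → none → 0
16 → none → 0
25 → none → 0
27 → none → 0
29 → none → 0
40 → none → 0
43 → none → 0
44 → none → 0
Sum: 0 + 0 + 0 + 0 + 0 + 0 + 0 + 0 = 0

0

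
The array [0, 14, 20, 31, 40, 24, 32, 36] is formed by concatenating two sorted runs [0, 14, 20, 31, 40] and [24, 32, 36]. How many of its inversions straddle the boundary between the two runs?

There are 4 split inversions.

Take each right-half value and tally the left-half values above it:
r = 24: 31, 40 → 2
r = 32: 40 → 1
r = 36: 40 → 1
Cross-inversions: 2 + 1 + 1 = 4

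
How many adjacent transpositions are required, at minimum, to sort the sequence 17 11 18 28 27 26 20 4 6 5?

29

Minimum adjacent swaps = number of inversions (each swap of adjacent out-of-order elements removes one inversion and no swap can remove more).
Count inversions — for each element, later elements that are smaller:
17: 11, 4, 6, 5 → 4
11: 4, 6, 5 → 3
18: 4, 6, 5 → 3
28: 27, 26, 20, 4, 6, 5 → 6
27: 26, 20, 4, 6, 5 → 5
26: 20, 4, 6, 5 → 4
20: 4, 6, 5 → 3
4: none → 0
6: 5 → 1
5: none → 0
Total inversions: 4 + 3 + 3 + 6 + 5 + 4 + 3 + 0 + 1 + 0 = 29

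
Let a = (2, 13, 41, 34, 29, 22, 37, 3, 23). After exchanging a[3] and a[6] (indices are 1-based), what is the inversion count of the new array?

Positions 3 and 6 hold 41 and 22; after swapping, the array is [2, 13, 22, 34, 29, 41, 37, 3, 23].
For each element, count later entries that are smaller:
2 → none → 0
13 → 3 → 1
22 → 3 → 1
34 → 29, 3, 23 → 3
29 → 3, 23 → 2
41 → 37, 3, 23 → 3
37 → 3, 23 → 2
3 → none → 0
23 → none → 0
Sum: 0 + 1 + 1 + 3 + 2 + 3 + 2 + 0 + 0 = 12

12 inversions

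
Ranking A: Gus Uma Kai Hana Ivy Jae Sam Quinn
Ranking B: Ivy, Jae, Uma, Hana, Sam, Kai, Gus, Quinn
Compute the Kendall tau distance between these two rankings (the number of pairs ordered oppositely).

14

Assign each item its position (1..8) in the first ordering, then rewrite the second ordering as that position sequence:
positions: Gus→1, Uma→2, Kai→3, Hana→4, Ivy→5, Jae→6, Sam→7, Quinn→8
second ordering as positions: [5, 6, 2, 4, 7, 3, 1, 8]
Discordant pairs = inversions in this position sequence.
5: 2, 4, 3, 1 → 4
6: 2, 4, 3, 1 → 4
2: 1 → 1
4: 3, 1 → 2
7: 3, 1 → 2
3: 1 → 1
1: 0
8: 0
Total: 4 + 4 + 1 + 2 + 2 + 1 + 0 + 0 = 14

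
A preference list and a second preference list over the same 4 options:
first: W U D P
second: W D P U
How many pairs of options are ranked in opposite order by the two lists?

Assign each item its position (1..4) in the first ordering, then rewrite the second ordering as that position sequence:
positions: W→1, U→2, D→3, P→4
second ordering as positions: [1, 3, 4, 2]
Discordant pairs = inversions in this position sequence.
1: 0
3: 2 → 1
4: 2 → 1
2: 0
Total: 0 + 1 + 1 + 0 = 2

2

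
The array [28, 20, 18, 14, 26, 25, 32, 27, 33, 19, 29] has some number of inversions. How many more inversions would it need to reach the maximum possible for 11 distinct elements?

35 inversions short

Maximum inversions for 11 distinct elements is C(11, 2) = 11·10/2 = 55.
Current inversions — for each element, count later smaller elements:
28: 7
20: 3
18: 1
14: 0
26: 2
25: 1
32: 3
27: 1
33: 2
19: 0
29: 0
Current total: 7 + 3 + 1 + 0 + 2 + 1 + 3 + 1 + 2 + 0 + 0 = 20
Shortfall: 55 − 20 = 35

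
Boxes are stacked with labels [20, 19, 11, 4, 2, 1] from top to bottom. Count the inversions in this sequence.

15

For each element, count later entries that are smaller:
20: 5
19: 4
11: 3
4: 2
2: 1
1: 0
Sum: 5 + 4 + 3 + 2 + 1 + 0 = 15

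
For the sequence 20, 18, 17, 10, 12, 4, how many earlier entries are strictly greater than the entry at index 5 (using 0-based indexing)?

5

The element at index 5 is 4.
Elements before it: 20, 18, 17, 10, 12
Those larger than 4: 20, 18, 17, 10, 12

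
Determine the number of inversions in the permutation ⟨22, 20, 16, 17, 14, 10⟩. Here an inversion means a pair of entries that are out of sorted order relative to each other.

Inversions: 14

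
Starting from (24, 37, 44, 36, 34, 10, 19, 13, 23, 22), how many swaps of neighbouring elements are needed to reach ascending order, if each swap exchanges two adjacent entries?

32 swaps

Minimum adjacent swaps = number of inversions (each swap of adjacent out-of-order elements removes one inversion and no swap can remove more).
Count inversions — for each element, later elements that are smaller:
24: 10, 19, 13, 23, 22 → 5
37: 36, 34, 10, 19, 13, 23, 22 → 7
44: 36, 34, 10, 19, 13, 23, 22 → 7
36: 34, 10, 19, 13, 23, 22 → 6
34: 10, 19, 13, 23, 22 → 5
10: none → 0
19: 13 → 1
13: none → 0
23: 22 → 1
22: none → 0
Total inversions: 5 + 7 + 7 + 6 + 5 + 0 + 1 + 0 + 1 + 0 = 32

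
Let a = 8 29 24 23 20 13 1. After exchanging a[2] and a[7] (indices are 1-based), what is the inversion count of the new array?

Inversions: 7

Positions 2 and 7 hold 29 and 1; after swapping, the array is [8, 1, 24, 23, 20, 13, 29].
Count, for each position, how many later elements it exceeds:
8: 1
1: 0
24: 3
23: 2
20: 1
13: 0
29: 0
Sum: 1 + 0 + 3 + 2 + 1 + 0 + 0 = 7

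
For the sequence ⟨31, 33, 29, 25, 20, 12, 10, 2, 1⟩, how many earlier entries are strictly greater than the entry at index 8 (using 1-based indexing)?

7

The element at index 8 is 2.
Elements before it: 31, 33, 29, 25, 20, 12, 10
Those larger than 2: 31, 33, 29, 25, 20, 12, 10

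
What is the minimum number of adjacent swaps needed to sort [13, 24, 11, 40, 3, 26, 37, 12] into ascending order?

13 swaps

Minimum adjacent swaps = number of inversions (each swap of adjacent out-of-order elements removes one inversion and no swap can remove more).
Count inversions — for each element, later elements that are smaller:
13: 11, 3, 12 → 3
24: 11, 3, 12 → 3
11: 3 → 1
40: 3, 26, 37, 12 → 4
3: none → 0
26: 12 → 1
37: 12 → 1
12: none → 0
Total inversions: 3 + 3 + 1 + 4 + 0 + 1 + 1 + 0 = 13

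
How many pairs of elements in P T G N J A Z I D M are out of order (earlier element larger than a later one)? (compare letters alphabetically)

Sweep left to right; for each value list the smaller values that follow it:
P: 7
T: 7
G: 2
N: 5
J: 3
A: 0
Z: 3
I: 1
D: 0
M: 0
Sum: 7 + 7 + 2 + 5 + 3 + 0 + 3 + 1 + 0 + 0 = 28

28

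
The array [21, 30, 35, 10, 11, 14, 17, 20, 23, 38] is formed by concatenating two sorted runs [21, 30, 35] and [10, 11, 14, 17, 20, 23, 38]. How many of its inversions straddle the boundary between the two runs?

17

For each element r of the right run, count left-run elements greater than r:
r = 10: 21, 30, 35 → 3
r = 11: 21, 30, 35 → 3
r = 14: 21, 30, 35 → 3
r = 17: 21, 30, 35 → 3
r = 20: 21, 30, 35 → 3
r = 23: 30, 35 → 2
r = 38: none → 0
Cross-inversions: 3 + 3 + 3 + 3 + 3 + 2 + 0 = 17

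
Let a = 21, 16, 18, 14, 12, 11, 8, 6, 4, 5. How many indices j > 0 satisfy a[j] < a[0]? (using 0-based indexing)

9 such elements

The element at index 0 is 21.
Elements after it: 16, 18, 14, 12, 11, 8, 6, 4, 5
Those smaller than 21: 16, 18, 14, 12, 11, 8, 6, 4, 5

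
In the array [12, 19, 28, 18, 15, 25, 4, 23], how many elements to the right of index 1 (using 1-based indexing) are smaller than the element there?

1

The element at index 1 is 12.
Elements after it: 19, 28, 18, 15, 25, 4, 23
Those smaller than 12: 4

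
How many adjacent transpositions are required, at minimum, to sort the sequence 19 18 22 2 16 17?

Minimum adjacent swaps = number of inversions (each swap of adjacent out-of-order elements removes one inversion and no swap can remove more).
Count inversions — for each element, later elements that are smaller:
19: 18, 2, 16, 17 → 4
18: 2, 16, 17 → 3
22: 2, 16, 17 → 3
2: none → 0
16: none → 0
17: none → 0
Total inversions: 4 + 3 + 3 + 0 + 0 + 0 = 10

10 swaps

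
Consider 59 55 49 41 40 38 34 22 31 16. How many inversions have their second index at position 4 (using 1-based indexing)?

3

The element at index 4 is 41.
Elements before it: 59, 55, 49
Those larger than 41: 59, 55, 49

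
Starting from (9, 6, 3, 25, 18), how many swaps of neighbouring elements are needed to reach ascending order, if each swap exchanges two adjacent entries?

4

Each adjacent swap fixes exactly one inversion, so the minimum swap count equals the number of inversions.
Count inversions — for each element, later elements that are smaller:
9: 6, 3 → 2
6: 3 → 1
3: none → 0
25: 18 → 1
18: none → 0
Total inversions: 2 + 1 + 0 + 1 + 0 = 4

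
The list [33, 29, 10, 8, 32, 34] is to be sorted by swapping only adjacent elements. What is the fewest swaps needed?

7

Each adjacent swap fixes exactly one inversion, so the minimum swap count equals the number of inversions.
Count inversions — for each element, later elements that are smaller:
33: 29, 10, 8, 32 → 4
29: 10, 8 → 2
10: 8 → 1
8: none → 0
32: none → 0
34: none → 0
Total inversions: 4 + 2 + 1 + 0 + 0 + 0 = 7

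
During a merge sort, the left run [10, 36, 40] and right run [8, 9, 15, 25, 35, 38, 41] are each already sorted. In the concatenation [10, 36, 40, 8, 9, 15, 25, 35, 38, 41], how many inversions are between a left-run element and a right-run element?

For each element r of the right run, count left-run elements greater than r:
r = 8: 10, 36, 40 → 3
r = 9: 10, 36, 40 → 3
r = 15: 36, 40 → 2
r = 25: 36, 40 → 2
r = 35: 36, 40 → 2
r = 38: 40 → 1
r = 41: none → 0
Cross-inversions: 3 + 3 + 2 + 2 + 2 + 1 + 0 = 13

There are 13 cross-inversions.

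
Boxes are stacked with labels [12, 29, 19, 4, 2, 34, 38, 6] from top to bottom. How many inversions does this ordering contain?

13 inversions

For each element, count later entries that are smaller:
12: 3
29: 4
19: 3
4: 1
2: 0
34: 1
38: 1
6: 0
Sum: 3 + 4 + 3 + 1 + 0 + 1 + 1 + 0 = 13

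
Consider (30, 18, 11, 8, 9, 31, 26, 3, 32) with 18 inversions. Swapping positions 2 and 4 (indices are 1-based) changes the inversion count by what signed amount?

-3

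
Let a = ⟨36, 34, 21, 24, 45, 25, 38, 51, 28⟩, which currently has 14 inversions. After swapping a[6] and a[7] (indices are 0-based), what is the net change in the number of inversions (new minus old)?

Positions 6 and 7 hold 38 and 51; after swapping, the array is [36, 34, 21, 24, 45, 25, 51, 38, 28].
Sweep left to right; for each value list the smaller values that follow it:
36 → 34, 21, 24, 25, 28 → 5
34 → 21, 24, 25, 28 → 4
21 → none → 0
24 → none → 0
45 → 25, 38, 28 → 3
25 → none → 0
51 → 38, 28 → 2
38 → 28 → 1
28 → none → 0
Sum: 5 + 4 + 0 + 0 + 3 + 0 + 2 + 1 + 0 = 15
Change: 15 − 14 = +1

+1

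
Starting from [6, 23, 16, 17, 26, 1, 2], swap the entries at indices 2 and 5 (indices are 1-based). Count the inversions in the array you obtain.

Inversions: 13

Positions 2 and 5 hold 23 and 26; after swapping, the array is [6, 26, 16, 17, 23, 1, 2].
Sweep left to right; for each value list the smaller values that follow it:
6: 2
26: 5
16: 2
17: 2
23: 2
1: 0
2: 0
Sum: 2 + 5 + 2 + 2 + 2 + 0 + 0 = 13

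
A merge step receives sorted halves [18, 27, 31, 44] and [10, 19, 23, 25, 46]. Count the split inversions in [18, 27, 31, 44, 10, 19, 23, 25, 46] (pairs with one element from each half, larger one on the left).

Count, for every r in R, how many entries of L exceed r:
r = 10: 18, 27, 31, 44 → 4
r = 19: 27, 31, 44 → 3
r = 23: 27, 31, 44 → 3
r = 25: 27, 31, 44 → 3
r = 46: none → 0
Cross-inversions: 4 + 3 + 3 + 3 + 0 = 13

13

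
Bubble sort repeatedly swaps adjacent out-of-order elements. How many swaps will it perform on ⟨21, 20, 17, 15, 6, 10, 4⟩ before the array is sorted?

20

Minimum adjacent swaps = number of inversions (each swap of adjacent out-of-order elements removes one inversion and no swap can remove more).
Count inversions — for each element, later elements that are smaller:
21: 20, 17, 15, 6, 10, 4 → 6
20: 17, 15, 6, 10, 4 → 5
17: 15, 6, 10, 4 → 4
15: 6, 10, 4 → 3
6: 4 → 1
10: 4 → 1
4: none → 0
Total inversions: 6 + 5 + 4 + 3 + 1 + 1 + 0 = 20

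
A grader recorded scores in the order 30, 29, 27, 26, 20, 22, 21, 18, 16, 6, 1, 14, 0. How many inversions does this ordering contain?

74

For each element, count later entries that are smaller:
30 → 29, 27, 26, 20, 22, 21, 18, 16, 6, 1, 14, 0 → 12
29 → 27, 26, 20, 22, 21, 18, 16, 6, 1, 14, 0 → 11
27 → 26, 20, 22, 21, 18, 16, 6, 1, 14, 0 → 10
26 → 20, 22, 21, 18, 16, 6, 1, 14, 0 → 9
20 → 18, 16, 6, 1, 14, 0 → 6
22 → 21, 18, 16, 6, 1, 14, 0 → 7
21 → 18, 16, 6, 1, 14, 0 → 6
18 → 16, 6, 1, 14, 0 → 5
16 → 6, 1, 14, 0 → 4
6 → 1, 0 → 2
1 → 0 → 1
14 → 0 → 1
0 → none → 0
Sum: 12 + 11 + 10 + 9 + 6 + 7 + 6 + 5 + 4 + 2 + 1 + 1 + 0 = 74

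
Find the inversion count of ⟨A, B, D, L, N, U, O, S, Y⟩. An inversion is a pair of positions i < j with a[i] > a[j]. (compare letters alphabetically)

2

Element-by-element contributions:
A → none → 0
B → none → 0
D → none → 0
L → none → 0
N → none → 0
U → O, S → 2
O → none → 0
S → none → 0
Y → none → 0
Sum: 0 + 0 + 0 + 0 + 0 + 2 + 0 + 0 + 0 = 2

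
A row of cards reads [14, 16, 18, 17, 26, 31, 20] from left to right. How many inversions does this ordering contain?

Count, for each position, how many later elements it exceeds:
14: 0
16: 0
18: 1
17: 0
26: 1
31: 1
20: 0
Sum: 0 + 0 + 1 + 0 + 1 + 1 + 0 = 3

3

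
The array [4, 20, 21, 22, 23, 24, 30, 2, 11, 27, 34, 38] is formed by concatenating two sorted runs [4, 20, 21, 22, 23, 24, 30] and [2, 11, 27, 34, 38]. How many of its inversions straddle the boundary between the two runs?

Take each right-half value and tally the left-half values above it:
r = 2: 4, 20, 21, 22, 23, 24, 30 → 7
r = 11: 20, 21, 22, 23, 24, 30 → 6
r = 27: 30 → 1
r = 34: none → 0
r = 38: none → 0
Cross-inversions: 7 + 6 + 1 + 0 + 0 = 14

Split inversions: 14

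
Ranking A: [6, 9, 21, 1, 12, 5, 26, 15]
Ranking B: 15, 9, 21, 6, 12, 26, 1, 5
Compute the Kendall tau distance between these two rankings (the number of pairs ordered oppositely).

12 discordant pairs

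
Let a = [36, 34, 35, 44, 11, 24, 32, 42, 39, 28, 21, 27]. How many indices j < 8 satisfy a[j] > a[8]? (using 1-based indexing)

The element at index 8 is 42.
Elements before it: 36, 34, 35, 44, 11, 24, 32
Those larger than 42: 44

1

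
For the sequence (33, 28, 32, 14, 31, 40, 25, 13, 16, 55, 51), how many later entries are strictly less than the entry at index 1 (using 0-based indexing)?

4

The element at index 1 is 28.
Elements after it: 32, 14, 31, 40, 25, 13, 16, 55, 51
Those smaller than 28: 14, 25, 13, 16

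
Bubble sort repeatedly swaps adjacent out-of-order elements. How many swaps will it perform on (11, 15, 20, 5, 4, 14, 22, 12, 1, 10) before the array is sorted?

27

Each adjacent swap fixes exactly one inversion, so the minimum swap count equals the number of inversions.
Count inversions — for each element, later elements that are smaller:
11: 5, 4, 1, 10 → 4
15: 5, 4, 14, 12, 1, 10 → 6
20: 5, 4, 14, 12, 1, 10 → 6
5: 4, 1 → 2
4: 1 → 1
14: 12, 1, 10 → 3
22: 12, 1, 10 → 3
12: 1, 10 → 2
1: none → 0
10: none → 0
Total inversions: 4 + 6 + 6 + 2 + 1 + 3 + 3 + 2 + 0 + 0 = 27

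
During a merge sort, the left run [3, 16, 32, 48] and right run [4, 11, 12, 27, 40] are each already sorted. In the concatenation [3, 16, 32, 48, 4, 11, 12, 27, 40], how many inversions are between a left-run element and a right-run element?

For each element r of the right run, count left-run elements greater than r:
r = 4: 16, 32, 48 → 3
r = 11: 16, 32, 48 → 3
r = 12: 16, 32, 48 → 3
r = 27: 32, 48 → 2
r = 40: 48 → 1
Cross-inversions: 3 + 3 + 3 + 2 + 1 = 12

12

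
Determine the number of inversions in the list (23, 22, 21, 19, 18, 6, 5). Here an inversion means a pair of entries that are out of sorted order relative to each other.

21

Sweep left to right; for each value list the smaller values that follow it:
23 → 22, 21, 19, 18, 6, 5 → 6
22 → 21, 19, 18, 6, 5 → 5
21 → 19, 18, 6, 5 → 4
19 → 18, 6, 5 → 3
18 → 6, 5 → 2
6 → 5 → 1
5 → none → 0
Sum: 6 + 5 + 4 + 3 + 2 + 1 + 0 = 21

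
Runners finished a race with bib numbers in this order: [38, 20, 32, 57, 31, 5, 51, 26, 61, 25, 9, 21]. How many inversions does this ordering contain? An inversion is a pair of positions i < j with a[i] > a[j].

40

Count, for each position, how many later elements it exceeds:
38: 8
20: 2
32: 6
57: 7
31: 5
5: 0
51: 4
26: 3
61: 3
25: 2
9: 0
21: 0
Sum: 8 + 2 + 6 + 7 + 5 + 0 + 4 + 3 + 3 + 2 + 0 + 0 = 40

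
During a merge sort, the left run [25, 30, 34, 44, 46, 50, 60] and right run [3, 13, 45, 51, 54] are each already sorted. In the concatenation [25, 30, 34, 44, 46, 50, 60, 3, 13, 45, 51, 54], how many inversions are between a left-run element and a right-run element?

19 split inversions

For each element r of the right run, count left-run elements greater than r:
r = 3: 25, 30, 34, 44, 46, 50, 60 → 7
r = 13: 25, 30, 34, 44, 46, 50, 60 → 7
r = 45: 46, 50, 60 → 3
r = 51: 60 → 1
r = 54: 60 → 1
Cross-inversions: 7 + 7 + 3 + 1 + 1 = 19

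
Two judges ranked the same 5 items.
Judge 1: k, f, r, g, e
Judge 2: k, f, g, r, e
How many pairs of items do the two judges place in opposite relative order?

Assign each item its position (1..5) in the first ordering, then rewrite the second ordering as that position sequence:
positions: k→1, f→2, r→3, g→4, e→5
second ordering as positions: [1, 2, 4, 3, 5]
Discordant pairs = inversions in this position sequence.
1: 0
2: 0
4: 3 → 1
3: 0
5: 0
Total: 0 + 0 + 1 + 0 + 0 = 1

1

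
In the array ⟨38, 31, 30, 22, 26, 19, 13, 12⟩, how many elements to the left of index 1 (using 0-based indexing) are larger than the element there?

1 such element

The element at index 1 is 31.
Elements before it: 38
Those larger than 31: 38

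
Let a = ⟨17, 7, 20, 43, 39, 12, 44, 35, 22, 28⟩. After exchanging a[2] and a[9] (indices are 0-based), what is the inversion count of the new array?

Inversions: 20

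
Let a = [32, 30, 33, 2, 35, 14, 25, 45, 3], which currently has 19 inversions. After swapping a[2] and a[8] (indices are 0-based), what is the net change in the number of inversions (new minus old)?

-5

Positions 2 and 8 hold 33 and 3; after swapping, the array is [32, 30, 3, 2, 35, 14, 25, 45, 33].
Sweep left to right; for each value list the smaller values that follow it:
32: 5
30: 4
3: 1
2: 0
35: 3
14: 0
25: 0
45: 1
33: 0
Sum: 5 + 4 + 1 + 0 + 3 + 0 + 0 + 1 + 0 = 14
Change: 14 − 19 = -5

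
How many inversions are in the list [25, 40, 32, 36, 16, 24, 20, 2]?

22 inversions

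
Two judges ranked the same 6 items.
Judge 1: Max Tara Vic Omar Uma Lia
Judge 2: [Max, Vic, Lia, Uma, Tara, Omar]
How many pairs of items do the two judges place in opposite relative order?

6 discordant pairs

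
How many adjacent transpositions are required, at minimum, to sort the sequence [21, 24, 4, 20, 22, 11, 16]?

Each adjacent swap fixes exactly one inversion, so the minimum swap count equals the number of inversions.
Count inversions — for each element, later elements that are smaller:
21: 4, 20, 11, 16 → 4
24: 4, 20, 22, 11, 16 → 5
4: none → 0
20: 11, 16 → 2
22: 11, 16 → 2
11: none → 0
16: none → 0
Total inversions: 4 + 5 + 0 + 2 + 2 + 0 + 0 = 13

13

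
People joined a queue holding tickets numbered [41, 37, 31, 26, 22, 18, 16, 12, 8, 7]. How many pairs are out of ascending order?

For each element, count later entries that are smaller:
41: 9
37: 8
31: 7
26: 6
22: 5
18: 4
16: 3
12: 2
8: 1
7: 0
Sum: 9 + 8 + 7 + 6 + 5 + 4 + 3 + 2 + 1 + 0 = 45

There are 45 inversions.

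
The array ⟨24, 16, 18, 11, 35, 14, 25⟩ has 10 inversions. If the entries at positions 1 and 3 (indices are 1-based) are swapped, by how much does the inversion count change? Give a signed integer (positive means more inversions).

-1

Positions 1 and 3 hold 24 and 18; after swapping, the array is [18, 16, 24, 11, 35, 14, 25].
Count, for each position, how many later elements it exceeds:
18: 3
16: 2
24: 2
11: 0
35: 2
14: 0
25: 0
Sum: 3 + 2 + 2 + 0 + 2 + 0 + 0 = 9
Change: 9 − 10 = -1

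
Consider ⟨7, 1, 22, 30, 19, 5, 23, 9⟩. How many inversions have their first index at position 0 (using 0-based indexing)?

2 such elements

The element at index 0 is 7.
Elements after it: 1, 22, 30, 19, 5, 23, 9
Those smaller than 7: 1, 5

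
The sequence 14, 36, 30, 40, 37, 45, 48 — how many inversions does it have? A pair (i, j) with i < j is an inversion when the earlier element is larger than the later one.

Sweep left to right; for each value list the smaller values that follow it:
14: 0
36: 1
30: 0
40: 1
37: 0
45: 0
48: 0
Sum: 0 + 1 + 0 + 1 + 0 + 0 + 0 = 2

Inversions: 2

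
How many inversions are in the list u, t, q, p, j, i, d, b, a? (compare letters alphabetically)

Count, for each position, how many later elements it exceeds:
u: 8
t: 7
q: 6
p: 5
j: 4
i: 3
d: 2
b: 1
a: 0
Sum: 8 + 7 + 6 + 5 + 4 + 3 + 2 + 1 + 0 = 36

36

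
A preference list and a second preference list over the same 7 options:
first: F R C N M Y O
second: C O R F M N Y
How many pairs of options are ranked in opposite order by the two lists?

9 pairs

Assign each item its position (1..7) in the first ordering, then rewrite the second ordering as that position sequence:
positions: F→1, R→2, C→3, N→4, M→5, Y→6, O→7
second ordering as positions: [3, 7, 2, 1, 5, 4, 6]
Discordant pairs = inversions in this position sequence.
3: 2, 1 → 2
7: 2, 1, 5, 4, 6 → 5
2: 1 → 1
1: 0
5: 4 → 1
4: 0
6: 0
Total: 2 + 5 + 1 + 0 + 1 + 0 + 0 = 9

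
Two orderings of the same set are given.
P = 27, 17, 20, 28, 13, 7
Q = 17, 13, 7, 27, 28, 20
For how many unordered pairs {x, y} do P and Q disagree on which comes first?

8 disagreeing pairs

Assign each item its position (1..6) in the first ordering, then rewrite the second ordering as that position sequence:
positions: 27→1, 17→2, 20→3, 28→4, 13→5, 7→6
second ordering as positions: [2, 5, 6, 1, 4, 3]
Discordant pairs = inversions in this position sequence.
2: 1 → 1
5: 1, 4, 3 → 3
6: 1, 4, 3 → 3
1: 0
4: 3 → 1
3: 0
Total: 1 + 3 + 3 + 0 + 1 + 0 = 8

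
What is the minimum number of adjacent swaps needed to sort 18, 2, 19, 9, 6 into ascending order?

6 adjacent swaps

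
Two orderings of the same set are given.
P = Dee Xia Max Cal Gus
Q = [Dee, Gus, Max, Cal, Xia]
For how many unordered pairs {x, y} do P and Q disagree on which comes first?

5

Assign each item its position (1..5) in the first ordering, then rewrite the second ordering as that position sequence:
positions: Dee→1, Xia→2, Max→3, Cal→4, Gus→5
second ordering as positions: [1, 5, 3, 4, 2]
Discordant pairs = inversions in this position sequence.
1: 0
5: 3, 4, 2 → 3
3: 2 → 1
4: 2 → 1
2: 0
Total: 0 + 3 + 1 + 1 + 0 = 5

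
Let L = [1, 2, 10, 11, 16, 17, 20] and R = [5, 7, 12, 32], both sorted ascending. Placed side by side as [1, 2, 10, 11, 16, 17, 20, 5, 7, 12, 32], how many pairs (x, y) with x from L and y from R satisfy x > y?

13

Count, for every r in R, how many entries of L exceed r:
r = 5: 10, 11, 16, 17, 20 → 5
r = 7: 10, 11, 16, 17, 20 → 5
r = 12: 16, 17, 20 → 3
r = 32: none → 0
Cross-inversions: 5 + 5 + 3 + 0 = 13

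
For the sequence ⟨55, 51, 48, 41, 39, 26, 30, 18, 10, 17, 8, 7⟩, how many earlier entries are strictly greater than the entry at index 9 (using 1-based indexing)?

8

The element at index 9 is 10.
Elements before it: 55, 51, 48, 41, 39, 26, 30, 18
Those larger than 10: 55, 51, 48, 41, 39, 26, 30, 18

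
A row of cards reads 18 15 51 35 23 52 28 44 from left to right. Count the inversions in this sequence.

Element-by-element contributions:
18 → 15 → 1
15 → none → 0
51 → 35, 23, 28, 44 → 4
35 → 23, 28 → 2
23 → none → 0
52 → 28, 44 → 2
28 → none → 0
44 → none → 0
Sum: 1 + 0 + 4 + 2 + 0 + 2 + 0 + 0 = 9

9 inversions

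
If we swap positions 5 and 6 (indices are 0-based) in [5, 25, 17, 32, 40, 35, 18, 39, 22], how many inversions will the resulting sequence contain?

11

Positions 5 and 6 hold 35 and 18; after swapping, the array is [5, 25, 17, 32, 40, 18, 35, 39, 22].
Count, for each position, how many later elements it exceeds:
5: 0
25: 3
17: 0
32: 2
40: 4
18: 0
35: 1
39: 1
22: 0
Sum: 0 + 3 + 0 + 2 + 4 + 0 + 1 + 1 + 0 = 11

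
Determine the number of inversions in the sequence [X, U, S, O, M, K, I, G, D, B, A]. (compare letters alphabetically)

Sweep left to right; for each value list the smaller values that follow it:
X: 10
U: 9
S: 8
O: 7
M: 6
K: 5
I: 4
G: 3
D: 2
B: 1
A: 0
Sum: 10 + 9 + 8 + 7 + 6 + 5 + 4 + 3 + 2 + 1 + 0 = 55

55 inversions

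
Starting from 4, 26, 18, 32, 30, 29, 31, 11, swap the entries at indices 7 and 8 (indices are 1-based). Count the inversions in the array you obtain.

10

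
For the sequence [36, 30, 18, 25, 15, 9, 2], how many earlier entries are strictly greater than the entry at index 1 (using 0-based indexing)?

1 such element

The element at index 1 is 30.
Elements before it: 36
Those larger than 30: 36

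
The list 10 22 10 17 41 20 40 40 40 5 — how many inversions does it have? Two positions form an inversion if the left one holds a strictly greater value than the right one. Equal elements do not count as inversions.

For each element, count later entries that are smaller:
10 → 5 → 1
22 → 10, 17, 20, 5 → 4
10 → 5 → 1
17 → 5 → 1
41 → 20, 40, 40, 40, 5 → 5
20 → 5 → 1
40 → 5 → 1
40 → 5 → 1
40 → 5 → 1
5 → none → 0
Sum: 1 + 4 + 1 + 1 + 5 + 1 + 1 + 1 + 1 + 0 = 16

16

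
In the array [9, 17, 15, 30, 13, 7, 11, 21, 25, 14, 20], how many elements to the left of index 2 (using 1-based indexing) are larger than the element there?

The element at index 2 is 17.
Elements before it: 9
None of them are larger than 17.

0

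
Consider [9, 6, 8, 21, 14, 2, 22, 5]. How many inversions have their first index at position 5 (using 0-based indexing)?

0

The element at index 5 is 2.
Elements after it: 22, 5
None of them are smaller than 2.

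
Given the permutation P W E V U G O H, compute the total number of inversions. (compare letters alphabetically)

18 inversions

Sweep left to right; for each value list the smaller values that follow it:
P → E, G, O, H → 4
W → E, V, U, G, O, H → 6
E → none → 0
V → U, G, O, H → 4
U → G, O, H → 3
G → none → 0
O → H → 1
H → none → 0
Sum: 4 + 6 + 0 + 4 + 3 + 0 + 1 + 0 = 18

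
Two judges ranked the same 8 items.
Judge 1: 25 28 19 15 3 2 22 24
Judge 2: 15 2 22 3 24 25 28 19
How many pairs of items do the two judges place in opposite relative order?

17 discordant pairs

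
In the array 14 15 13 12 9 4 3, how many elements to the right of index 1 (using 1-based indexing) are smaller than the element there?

5 such elements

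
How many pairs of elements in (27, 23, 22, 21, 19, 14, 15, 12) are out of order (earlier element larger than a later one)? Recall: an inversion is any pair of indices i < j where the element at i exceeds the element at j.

27 inversions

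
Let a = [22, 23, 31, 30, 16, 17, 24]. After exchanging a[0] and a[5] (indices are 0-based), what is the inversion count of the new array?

10

Positions 0 and 5 hold 22 and 17; after swapping, the array is [17, 23, 31, 30, 16, 22, 24].
For each element, count later entries that are smaller:
17 → 16 → 1
23 → 16, 22 → 2
31 → 30, 16, 22, 24 → 4
30 → 16, 22, 24 → 3
16 → none → 0
22 → none → 0
24 → none → 0
Sum: 1 + 2 + 4 + 3 + 0 + 0 + 0 = 10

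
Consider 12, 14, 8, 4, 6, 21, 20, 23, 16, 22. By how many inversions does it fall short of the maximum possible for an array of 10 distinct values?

32 inversions short

Maximum inversions for 10 distinct elements is C(10, 2) = 10·9/2 = 45.
Current inversions — for each element, count later smaller elements:
12: 3
14: 3
8: 2
4: 0
6: 0
21: 2
20: 1
23: 2
16: 0
22: 0
Current total: 3 + 3 + 2 + 0 + 0 + 2 + 1 + 2 + 0 + 0 = 13
Shortfall: 45 − 13 = 32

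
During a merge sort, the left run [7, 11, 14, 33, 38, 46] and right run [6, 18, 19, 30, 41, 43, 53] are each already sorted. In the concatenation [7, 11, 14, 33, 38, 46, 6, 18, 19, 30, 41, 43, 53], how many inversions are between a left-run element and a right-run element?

Split inversions: 17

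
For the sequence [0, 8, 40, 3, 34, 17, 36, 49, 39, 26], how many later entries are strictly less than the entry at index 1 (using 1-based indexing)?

0

The element at index 1 is 0.
Elements after it: 8, 40, 3, 34, 17, 36, 49, 39, 26
None of them are smaller than 0.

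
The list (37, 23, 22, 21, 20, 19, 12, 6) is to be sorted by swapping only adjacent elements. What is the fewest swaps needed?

The minimum number of adjacent swaps to sort an array equals its inversion count, since every such swap removes exactly one inversion.
Count inversions — for each element, later elements that are smaller:
37: 23, 22, 21, 20, 19, 12, 6 → 7
23: 22, 21, 20, 19, 12, 6 → 6
22: 21, 20, 19, 12, 6 → 5
21: 20, 19, 12, 6 → 4
20: 19, 12, 6 → 3
19: 12, 6 → 2
12: 6 → 1
6: none → 0
Total inversions: 7 + 6 + 5 + 4 + 3 + 2 + 1 + 0 = 28

28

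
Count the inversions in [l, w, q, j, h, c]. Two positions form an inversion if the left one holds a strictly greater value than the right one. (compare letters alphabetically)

Element-by-element contributions:
l: 3
w: 4
q: 3
j: 2
h: 1
c: 0
Sum: 3 + 4 + 3 + 2 + 1 + 0 = 13

13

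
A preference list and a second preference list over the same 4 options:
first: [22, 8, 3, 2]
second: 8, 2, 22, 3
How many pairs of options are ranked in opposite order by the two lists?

3

Assign each item its position (1..4) in the first ordering, then rewrite the second ordering as that position sequence:
positions: 22→1, 8→2, 3→3, 2→4
second ordering as positions: [2, 4, 1, 3]
Discordant pairs = inversions in this position sequence.
2: 1 → 1
4: 1, 3 → 2
1: 0
3: 0
Total: 1 + 2 + 0 + 0 = 3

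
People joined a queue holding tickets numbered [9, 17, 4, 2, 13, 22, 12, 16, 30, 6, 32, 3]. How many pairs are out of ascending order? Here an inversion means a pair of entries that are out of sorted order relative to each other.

Element-by-element contributions:
9: 4
17: 7
4: 2
2: 0
13: 3
22: 4
12: 2
16: 2
30: 2
6: 1
32: 1
3: 0
Sum: 4 + 7 + 2 + 0 + 3 + 4 + 2 + 2 + 2 + 1 + 1 + 0 = 28

There are 28 inversions.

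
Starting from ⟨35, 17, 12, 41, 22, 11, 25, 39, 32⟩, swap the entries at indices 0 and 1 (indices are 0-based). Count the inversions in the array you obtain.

Positions 0 and 1 hold 35 and 17; after swapping, the array is [17, 35, 12, 41, 22, 11, 25, 39, 32].
For each element, count later entries that are smaller:
17: 2
35: 5
12: 1
41: 5
22: 1
11: 0
25: 0
39: 1
32: 0
Sum: 2 + 5 + 1 + 5 + 1 + 0 + 0 + 1 + 0 = 15

15 inversions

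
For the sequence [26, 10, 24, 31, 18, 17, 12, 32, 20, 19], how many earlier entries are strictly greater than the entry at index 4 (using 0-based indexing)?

3 such elements

The element at index 4 is 18.
Elements before it: 26, 10, 24, 31
Those larger than 18: 26, 24, 31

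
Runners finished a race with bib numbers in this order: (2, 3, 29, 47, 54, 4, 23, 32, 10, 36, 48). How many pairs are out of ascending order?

Inversions: 16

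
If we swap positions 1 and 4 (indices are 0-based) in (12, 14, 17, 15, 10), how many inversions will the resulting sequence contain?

Positions 1 and 4 hold 14 and 10; after swapping, the array is [12, 10, 17, 15, 14].
For each element, count later entries that are smaller:
12: 1
10: 0
17: 2
15: 1
14: 0
Sum: 1 + 0 + 2 + 1 + 0 = 4

There are 4 inversions.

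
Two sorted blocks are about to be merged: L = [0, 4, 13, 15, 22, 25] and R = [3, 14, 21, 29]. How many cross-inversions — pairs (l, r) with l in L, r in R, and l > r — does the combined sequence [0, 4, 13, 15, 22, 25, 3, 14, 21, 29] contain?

Split inversions: 10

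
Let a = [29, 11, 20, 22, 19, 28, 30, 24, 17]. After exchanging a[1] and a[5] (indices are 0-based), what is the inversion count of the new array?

Positions 1 and 5 hold 11 and 28; after swapping, the array is [29, 28, 20, 22, 19, 11, 30, 24, 17].
For each element, count later entries that are smaller:
29 → 28, 20, 22, 19, 11, 24, 17 → 7
28 → 20, 22, 19, 11, 24, 17 → 6
20 → 19, 11, 17 → 3
22 → 19, 11, 17 → 3
19 → 11, 17 → 2
11 → none → 0
30 → 24, 17 → 2
24 → 17 → 1
17 → none → 0
Sum: 7 + 6 + 3 + 3 + 2 + 0 + 2 + 1 + 0 = 24

24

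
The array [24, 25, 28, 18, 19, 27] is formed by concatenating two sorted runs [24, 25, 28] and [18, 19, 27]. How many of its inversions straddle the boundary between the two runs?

7

Count, for every r in R, how many entries of L exceed r:
r = 18: 24, 25, 28 → 3
r = 19: 24, 25, 28 → 3
r = 27: 28 → 1
Cross-inversions: 3 + 3 + 1 = 7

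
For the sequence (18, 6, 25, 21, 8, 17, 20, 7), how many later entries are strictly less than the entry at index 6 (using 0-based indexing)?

1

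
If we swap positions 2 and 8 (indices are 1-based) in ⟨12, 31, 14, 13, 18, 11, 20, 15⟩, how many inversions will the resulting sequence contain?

Positions 2 and 8 hold 31 and 15; after swapping, the array is [12, 15, 14, 13, 18, 11, 20, 31].
For each element, count later entries that are smaller:
12: 1
15: 3
14: 2
13: 1
18: 1
11: 0
20: 0
31: 0
Sum: 1 + 3 + 2 + 1 + 1 + 0 + 0 + 0 = 8

8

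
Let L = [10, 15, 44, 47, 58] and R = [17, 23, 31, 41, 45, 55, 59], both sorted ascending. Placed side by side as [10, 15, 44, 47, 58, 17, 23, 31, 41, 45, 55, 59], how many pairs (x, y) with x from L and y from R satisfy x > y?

15 split inversions

For each element r of the right run, count left-run elements greater than r:
r = 17: 44, 47, 58 → 3
r = 23: 44, 47, 58 → 3
r = 31: 44, 47, 58 → 3
r = 41: 44, 47, 58 → 3
r = 45: 47, 58 → 2
r = 55: 58 → 1
r = 59: none → 0
Cross-inversions: 3 + 3 + 3 + 3 + 2 + 1 + 0 = 15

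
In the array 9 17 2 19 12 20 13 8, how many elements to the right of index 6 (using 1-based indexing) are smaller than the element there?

The element at index 6 is 20.
Elements after it: 13, 8
Those smaller than 20: 13, 8

2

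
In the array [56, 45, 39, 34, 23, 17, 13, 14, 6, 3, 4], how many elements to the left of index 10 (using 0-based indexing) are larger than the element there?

9 such elements

The element at index 10 is 4.
Elements before it: 56, 45, 39, 34, 23, 17, 13, 14, 6, 3
Those larger than 4: 56, 45, 39, 34, 23, 17, 13, 14, 6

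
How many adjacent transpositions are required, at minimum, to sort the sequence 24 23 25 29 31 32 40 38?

Each adjacent swap fixes exactly one inversion, so the minimum swap count equals the number of inversions.
Count inversions — for each element, later elements that are smaller:
24: 23 → 1
23: none → 0
25: none → 0
29: none → 0
31: none → 0
32: none → 0
40: 38 → 1
38: none → 0
Total inversions: 1 + 0 + 0 + 0 + 0 + 0 + 1 + 0 = 2

There are 2 swaps.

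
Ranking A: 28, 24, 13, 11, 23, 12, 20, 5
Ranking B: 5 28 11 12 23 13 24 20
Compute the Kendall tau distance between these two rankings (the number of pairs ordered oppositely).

15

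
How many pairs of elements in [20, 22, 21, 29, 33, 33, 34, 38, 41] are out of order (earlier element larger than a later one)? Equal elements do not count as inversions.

There is 1 inversion.

For each element, count later entries that are smaller:
20: 0
22: 1
21: 0
29: 0
33: 0
33: 0
34: 0
38: 0
41: 0
Sum: 0 + 1 + 0 + 0 + 0 + 0 + 0 + 0 + 0 = 1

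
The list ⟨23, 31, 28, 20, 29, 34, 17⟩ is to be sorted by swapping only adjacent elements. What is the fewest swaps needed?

11 swaps

The minimum number of adjacent swaps to sort an array equals its inversion count, since every such swap removes exactly one inversion.
Count inversions — for each element, later elements that are smaller:
23: 20, 17 → 2
31: 28, 20, 29, 17 → 4
28: 20, 17 → 2
20: 17 → 1
29: 17 → 1
34: 17 → 1
17: none → 0
Total inversions: 2 + 4 + 2 + 1 + 1 + 1 + 0 = 11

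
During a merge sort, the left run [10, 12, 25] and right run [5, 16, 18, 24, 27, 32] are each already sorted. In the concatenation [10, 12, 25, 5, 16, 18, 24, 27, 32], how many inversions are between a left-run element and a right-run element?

6 split inversions

Take each right-half value and tally the left-half values above it:
r = 5: 10, 12, 25 → 3
r = 16: 25 → 1
r = 18: 25 → 1
r = 24: 25 → 1
r = 27: none → 0
r = 32: none → 0
Cross-inversions: 3 + 1 + 1 + 1 + 0 + 0 = 6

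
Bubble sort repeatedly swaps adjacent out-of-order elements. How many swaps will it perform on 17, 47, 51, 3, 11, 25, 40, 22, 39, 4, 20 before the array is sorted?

The minimum number of adjacent swaps to sort an array equals its inversion count, since every such swap removes exactly one inversion.
Count inversions — for each element, later elements that are smaller:
17: 3, 11, 4 → 3
47: 3, 11, 25, 40, 22, 39, 4, 20 → 8
51: 3, 11, 25, 40, 22, 39, 4, 20 → 8
3: none → 0
11: 4 → 1
25: 22, 4, 20 → 3
40: 22, 39, 4, 20 → 4
22: 4, 20 → 2
39: 4, 20 → 2
4: none → 0
20: none → 0
Total inversions: 3 + 8 + 8 + 0 + 1 + 3 + 4 + 2 + 2 + 0 + 0 = 31

31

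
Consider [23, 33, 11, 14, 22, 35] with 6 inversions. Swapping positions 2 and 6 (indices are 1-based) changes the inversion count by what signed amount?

Positions 2 and 6 hold 33 and 35; after swapping, the array is [23, 35, 11, 14, 22, 33].
For each element, count later entries that are smaller:
23: 3
35: 4
11: 0
14: 0
22: 0
33: 0
Sum: 3 + 4 + 0 + 0 + 0 + 0 = 7
Change: 7 − 6 = +1

+1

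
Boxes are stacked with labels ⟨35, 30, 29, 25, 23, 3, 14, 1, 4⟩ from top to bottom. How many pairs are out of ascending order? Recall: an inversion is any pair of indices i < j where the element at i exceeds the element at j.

Sweep left to right; for each value list the smaller values that follow it:
35 → 30, 29, 25, 23, 3, 14, 1, 4 → 8
30 → 29, 25, 23, 3, 14, 1, 4 → 7
29 → 25, 23, 3, 14, 1, 4 → 6
25 → 23, 3, 14, 1, 4 → 5
23 → 3, 14, 1, 4 → 4
3 → 1 → 1
14 → 1, 4 → 2
1 → none → 0
4 → none → 0
Sum: 8 + 7 + 6 + 5 + 4 + 1 + 2 + 0 + 0 = 33

33 inversions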